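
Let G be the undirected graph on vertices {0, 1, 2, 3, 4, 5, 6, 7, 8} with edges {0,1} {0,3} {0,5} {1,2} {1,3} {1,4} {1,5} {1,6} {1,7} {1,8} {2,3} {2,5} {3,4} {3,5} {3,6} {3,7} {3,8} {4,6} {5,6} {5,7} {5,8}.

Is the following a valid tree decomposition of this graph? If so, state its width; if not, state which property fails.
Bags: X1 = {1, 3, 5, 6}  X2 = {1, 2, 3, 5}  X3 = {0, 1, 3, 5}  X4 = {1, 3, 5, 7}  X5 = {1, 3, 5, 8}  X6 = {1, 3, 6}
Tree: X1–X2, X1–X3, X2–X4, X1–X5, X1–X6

A tree decomposition must satisfy three properties: every vertex lies in some bag; for every edge, both endpoints lie together in some bag; and for every vertex, the bags containing it form a connected subtree. Here vertex 4 appears in no bag, so the decomposition is invalid.

No — vertex 4 appears in no bag.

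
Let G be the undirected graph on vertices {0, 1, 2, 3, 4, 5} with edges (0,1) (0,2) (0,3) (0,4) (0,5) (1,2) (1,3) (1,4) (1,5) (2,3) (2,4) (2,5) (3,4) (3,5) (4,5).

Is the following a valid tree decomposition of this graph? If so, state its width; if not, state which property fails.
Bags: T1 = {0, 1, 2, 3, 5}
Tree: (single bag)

A tree decomposition must satisfy three properties: every vertex lies in some bag; for every edge, both endpoints lie together in some bag; and for every vertex, the bags containing it form a connected subtree. Here vertex 4 appears in no bag, so the decomposition is invalid.

No — vertex 4 appears in no bag.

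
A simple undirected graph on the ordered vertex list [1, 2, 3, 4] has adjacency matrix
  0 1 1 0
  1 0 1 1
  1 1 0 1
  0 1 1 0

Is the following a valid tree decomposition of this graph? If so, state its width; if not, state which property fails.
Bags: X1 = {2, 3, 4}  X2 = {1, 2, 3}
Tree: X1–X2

Yes; width 2.

Checking the three conditions: (i) the bags cover all of {1, 2, 3, 4}; (ii) for each edge, some bag contains both endpoints; (iii) the bags containing any fixed vertex form a subtree. All hold, so the decomposition is valid with width 3 − 1 = 2.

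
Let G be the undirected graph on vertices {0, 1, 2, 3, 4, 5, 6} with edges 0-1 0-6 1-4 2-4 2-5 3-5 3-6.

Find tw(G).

2

A width-2 tree decomposition is:
Bags: B1 = {2, 3, 5}  B2 = {2, 3, 6}  B3 = {0, 2, 6}  B4 = {0, 1, 2}  B5 = {1, 2, 4}
Tree: B1–B2, B2–B3, B3–B4, B4–B5
The largest bag has 3 vertices, giving width 2; this decomposition certifies tw(G) ≤ 2. The edges 2–5–3–6–0–1–4–2 form a cycle, so G is not a tree and its treewidth is at least 2. The upper and lower bounds meet at 2, so that is the treewidth.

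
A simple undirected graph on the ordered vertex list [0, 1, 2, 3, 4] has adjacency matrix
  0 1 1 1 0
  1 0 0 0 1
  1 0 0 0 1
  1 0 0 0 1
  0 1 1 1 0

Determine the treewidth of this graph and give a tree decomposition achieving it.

Treewidth 2.
One such decomposition:
Bags: B1 = {0, 3, 4}  B2 = {0, 2, 4}  B3 = {0, 1, 4}
Tree: B1–B2, B2–B3

Every bag has size at most 3, so the width is 3 − 1 = 2 and tw(G) ≤ 2. Since 0–3–4–2–0 is a cycle in G, G is not acyclic. Forests are exactly the graphs of treewidth ≤ 1, so tw(G) ≥ 2. The upper and lower bounds meet at 2, so that is the treewidth.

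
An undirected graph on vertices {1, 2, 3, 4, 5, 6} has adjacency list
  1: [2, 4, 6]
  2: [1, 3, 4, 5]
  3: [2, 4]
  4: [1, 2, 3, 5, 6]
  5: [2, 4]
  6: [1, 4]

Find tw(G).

A width-2 tree decomposition is:
Bags: B1 = {2, 3, 4}  B2 = {1, 2, 4}  B3 = {2, 4, 5}  B4 = {1, 4, 6}
Tree: B1–B2, B1–B3, B2–B4
The largest bag has 3 vertices, giving width 2; this decomposition certifies tw(G) ≤ 2. On the other hand G contains the 3-clique {1, 2, 4}. A clique must lie in a single bag of any decomposition, so no decomposition can have width below 2. Therefore the treewidth is 2.

2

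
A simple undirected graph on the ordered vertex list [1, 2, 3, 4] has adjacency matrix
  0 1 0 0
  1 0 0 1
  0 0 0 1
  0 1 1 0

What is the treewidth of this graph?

A width-1 tree decomposition is:
Bags: B1 = {3, 4}  B2 = {2, 4}  B3 = {1, 2}
Tree: B1–B2, B2–B3
Each bag holds 2 vertices, so the decomposition has width 1, which upper-bounds the treewidth. Any graph with an edge has treewidth ≥ 1, and G has the edge 3–4. Combining the bounds, tw(G) = 1.

1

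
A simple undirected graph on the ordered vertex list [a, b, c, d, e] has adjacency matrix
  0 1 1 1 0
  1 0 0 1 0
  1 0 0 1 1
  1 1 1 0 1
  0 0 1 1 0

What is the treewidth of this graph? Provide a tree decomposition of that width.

Each bag holds 3 vertices, so the decomposition has width 2, which upper-bounds the treewidth. On the other hand G contains the 3-clique {c, d, e}. A clique must lie in a single bag of any decomposition, so no decomposition can have width below 2. Combining the bounds, tw(G) = 2.

Treewidth 2.
Bags: B1 = {a, b, d}  B2 = {a, c, d}  B3 = {c, d, e}
Tree: B1–B2, B2–B3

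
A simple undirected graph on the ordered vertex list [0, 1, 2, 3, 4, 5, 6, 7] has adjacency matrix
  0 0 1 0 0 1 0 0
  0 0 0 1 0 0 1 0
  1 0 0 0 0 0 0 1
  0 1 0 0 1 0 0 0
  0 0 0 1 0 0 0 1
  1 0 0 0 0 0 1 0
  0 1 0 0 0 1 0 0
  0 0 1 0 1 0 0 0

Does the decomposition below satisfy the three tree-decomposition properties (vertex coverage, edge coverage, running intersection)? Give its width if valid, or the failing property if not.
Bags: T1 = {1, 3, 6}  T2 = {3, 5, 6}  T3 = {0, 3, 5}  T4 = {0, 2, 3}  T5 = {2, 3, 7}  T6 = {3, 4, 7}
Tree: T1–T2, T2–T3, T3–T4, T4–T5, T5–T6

Yes; width 2.

Checking the three conditions: (i) the bags cover all of {0, 1, 2, 3, 4, 5, 6, 7}; (ii) for each edge, some bag contains both endpoints; (iii) the bags containing any fixed vertex form a subtree. All hold, so the decomposition is valid with width 3 − 1 = 2.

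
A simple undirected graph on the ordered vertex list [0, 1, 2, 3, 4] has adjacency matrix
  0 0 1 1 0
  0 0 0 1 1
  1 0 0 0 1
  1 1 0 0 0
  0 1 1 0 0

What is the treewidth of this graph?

2

A width-2 tree decomposition is:
Bags: B1 = {1, 2, 4}  B2 = {0, 1, 2}  B3 = {0, 1, 3}
Tree: B1–B2, B2–B3
The largest bag has 3 vertices, giving width 2; this decomposition certifies tw(G) ≤ 2. Since 1–4–2–0–3–1 is a cycle in G, G is not acyclic. Forests are exactly the graphs of treewidth ≤ 1, so tw(G) ≥ 2. Combining the bounds, tw(G) = 2.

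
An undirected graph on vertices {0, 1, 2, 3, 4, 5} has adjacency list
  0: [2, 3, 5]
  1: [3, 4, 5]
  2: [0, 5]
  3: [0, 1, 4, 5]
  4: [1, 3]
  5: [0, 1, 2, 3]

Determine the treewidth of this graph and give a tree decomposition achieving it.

The largest bag has 3 vertices, giving width 2; this decomposition certifies tw(G) ≤ 2. On the other hand G contains the 3-clique {0, 2, 5}. A clique must lie in a single bag of any decomposition, so no decomposition can have width below 2. Therefore the treewidth is 2.

Treewidth 2.
One such decomposition:
Bags: B1 = {0, 2, 5}  B2 = {0, 3, 5}  B3 = {1, 3, 5}  B4 = {1, 3, 4}
Tree: B1–B2, B2–B3, B3–B4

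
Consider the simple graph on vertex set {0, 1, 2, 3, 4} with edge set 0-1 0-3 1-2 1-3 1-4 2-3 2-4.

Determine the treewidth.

2

A width-2 tree decomposition is:
Bags: B1 = {0, 1, 3}  B2 = {1, 2, 3}  B3 = {1, 2, 4}
Tree: B1–B2, B2–B3
The largest bag has 3 vertices, giving width 2; this decomposition certifies tw(G) ≤ 2. Conversely, {0, 1, 3} is a clique of size 3, and the vertices of any clique must share a bag in every tree decomposition; so some bag has ≥ 3 vertices and tw(G) ≥ 2. Combining the bounds, tw(G) = 2.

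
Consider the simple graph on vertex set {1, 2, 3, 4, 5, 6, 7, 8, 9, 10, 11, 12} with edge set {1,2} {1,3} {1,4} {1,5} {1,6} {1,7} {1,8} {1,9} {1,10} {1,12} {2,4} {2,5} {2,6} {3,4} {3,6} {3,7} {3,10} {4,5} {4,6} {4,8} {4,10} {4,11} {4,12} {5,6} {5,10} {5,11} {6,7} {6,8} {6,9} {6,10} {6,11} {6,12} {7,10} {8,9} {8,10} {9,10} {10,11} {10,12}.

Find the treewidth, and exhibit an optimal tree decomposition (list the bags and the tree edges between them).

Each bag holds 5 vertices, so the decomposition has width 4, which upper-bounds the treewidth. Conversely, {1, 2, 4, 5, 6} is a clique of size 5, and the vertices of any clique must share a bag in every tree decomposition; so some bag has ≥ 5 vertices and tw(G) ≥ 4. Combining the bounds, tw(G) = 4.

Treewidth 4.
One such decomposition:
Bags: B1 = {1, 3, 4, 6, 10}  B2 = {1, 3, 6, 7, 10}  B3 = {1, 4, 6, 8, 10}  B4 = {1, 6, 8, 9, 10}  B5 = {1, 4, 6, 10, 12}  B6 = {1, 4, 5, 6, 10}  B7 = {4, 5, 6, 10, 11}  B8 = {1, 2, 4, 5, 6}
Tree: B1–B2, B1–B3, B3–B4, B3–B5, B3–B6, B6–B7, B6–B8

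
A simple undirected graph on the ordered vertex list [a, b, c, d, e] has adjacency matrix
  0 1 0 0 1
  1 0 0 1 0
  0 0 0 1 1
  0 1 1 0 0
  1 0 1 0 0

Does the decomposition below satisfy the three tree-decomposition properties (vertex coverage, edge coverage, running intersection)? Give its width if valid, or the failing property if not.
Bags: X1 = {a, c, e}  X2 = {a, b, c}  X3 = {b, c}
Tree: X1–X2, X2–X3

A tree decomposition must satisfy three properties: every vertex lies in some bag; for every edge, both endpoints lie together in some bag; and for every vertex, the bags containing it form a connected subtree. Here vertex d appears in no bag, so the decomposition is invalid.

No — vertex d appears in no bag.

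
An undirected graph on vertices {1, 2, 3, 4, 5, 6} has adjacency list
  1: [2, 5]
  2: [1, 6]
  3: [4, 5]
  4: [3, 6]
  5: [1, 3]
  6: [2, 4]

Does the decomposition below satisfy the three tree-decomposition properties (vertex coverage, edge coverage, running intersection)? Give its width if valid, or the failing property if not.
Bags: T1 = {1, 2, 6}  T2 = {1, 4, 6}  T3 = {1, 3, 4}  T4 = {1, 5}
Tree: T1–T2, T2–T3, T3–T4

A tree decomposition must satisfy three properties: every vertex lies in some bag; for every edge, both endpoints lie together in some bag; and for every vertex, the bags containing it form a connected subtree. Here edge (3,5) lies in no bag, so the decomposition is invalid.

No — edge (3,5) lies in no bag.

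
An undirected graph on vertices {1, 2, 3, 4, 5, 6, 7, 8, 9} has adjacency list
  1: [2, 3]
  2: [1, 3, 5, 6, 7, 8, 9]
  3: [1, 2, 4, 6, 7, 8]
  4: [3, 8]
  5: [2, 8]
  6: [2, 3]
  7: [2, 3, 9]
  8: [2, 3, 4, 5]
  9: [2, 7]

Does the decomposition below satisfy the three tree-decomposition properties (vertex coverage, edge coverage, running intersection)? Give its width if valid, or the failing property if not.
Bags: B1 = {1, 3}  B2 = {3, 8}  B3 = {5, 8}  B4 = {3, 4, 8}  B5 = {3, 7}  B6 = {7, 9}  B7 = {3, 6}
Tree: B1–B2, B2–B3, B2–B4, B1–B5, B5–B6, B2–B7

No — vertex 2 appears in no bag.

A tree decomposition must satisfy three properties: every vertex lies in some bag; for every edge, both endpoints lie together in some bag; and for every vertex, the bags containing it form a connected subtree. Here vertex 2 appears in no bag, so the decomposition is invalid.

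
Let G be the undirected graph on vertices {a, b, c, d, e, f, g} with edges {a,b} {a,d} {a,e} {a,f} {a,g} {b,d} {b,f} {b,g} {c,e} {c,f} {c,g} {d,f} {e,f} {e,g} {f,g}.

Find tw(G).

A width-3 tree decomposition is:
Bags: B1 = {c, e, f, g}  B2 = {a, e, f, g}  B3 = {a, b, f, g}  B4 = {a, b, d, f}
Tree: B1–B2, B2–B3, B3–B4
Every bag has size at most 4, so the width is 4 − 1 = 3 and tw(G) ≤ 3. For the lower bound, the 4 vertices {a, b, d, f} are pairwise adjacent, and any tree decomposition puts a clique entirely inside one bag — forcing width ≥ 3. Combining the bounds, tw(G) = 3.

3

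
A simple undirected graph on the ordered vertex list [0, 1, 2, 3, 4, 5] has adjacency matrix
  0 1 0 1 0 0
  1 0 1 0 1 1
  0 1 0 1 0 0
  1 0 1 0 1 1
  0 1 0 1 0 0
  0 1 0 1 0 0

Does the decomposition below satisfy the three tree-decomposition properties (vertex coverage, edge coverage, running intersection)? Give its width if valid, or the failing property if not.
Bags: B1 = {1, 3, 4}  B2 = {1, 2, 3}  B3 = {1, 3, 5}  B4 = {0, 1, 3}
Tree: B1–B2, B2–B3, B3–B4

Yes; width 2.

Vertex coverage: the bags together contain {0, 1, 2, 3, 4, 5}, the full vertex set. Edge coverage: each edge of G has both endpoints in at least one bag. Running intersection: for every vertex, the bags containing it form a connected subtree. All three properties hold, so this is a valid tree decomposition of width max|bag| − 1 = 2, and hence tw(G) ≤ 2.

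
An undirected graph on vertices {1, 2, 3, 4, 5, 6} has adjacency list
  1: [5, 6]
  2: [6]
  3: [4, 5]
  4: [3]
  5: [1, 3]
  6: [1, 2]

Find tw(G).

A width-1 tree decomposition is:
Bags: B1 = {2, 6}  B2 = {1, 6}  B3 = {1, 5}  B4 = {3, 5}  B5 = {3, 4}
Tree: B1–B2, B2–B3, B3–B4, B4–B5
The largest bag has 2 vertices, giving width 1; this decomposition certifies tw(G) ≤ 1. Any graph with an edge has treewidth ≥ 1, and G has the edge 2–6. The upper and lower bounds meet at 1, so that is the treewidth.

1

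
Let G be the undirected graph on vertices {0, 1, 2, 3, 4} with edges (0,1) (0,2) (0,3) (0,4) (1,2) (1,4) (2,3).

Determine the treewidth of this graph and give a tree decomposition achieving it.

Every bag has size at most 3, so the width is 3 − 1 = 2 and tw(G) ≤ 2. For the lower bound, the 3 vertices {0, 1, 2} are pairwise adjacent, and any tree decomposition puts a clique entirely inside one bag — forcing width ≥ 2. Combining the bounds, tw(G) = 2.

Treewidth 2.
Bags: B1 = {0, 1, 2}  B2 = {0, 2, 3}  B3 = {0, 1, 4}
Tree: B1–B2, B1–B3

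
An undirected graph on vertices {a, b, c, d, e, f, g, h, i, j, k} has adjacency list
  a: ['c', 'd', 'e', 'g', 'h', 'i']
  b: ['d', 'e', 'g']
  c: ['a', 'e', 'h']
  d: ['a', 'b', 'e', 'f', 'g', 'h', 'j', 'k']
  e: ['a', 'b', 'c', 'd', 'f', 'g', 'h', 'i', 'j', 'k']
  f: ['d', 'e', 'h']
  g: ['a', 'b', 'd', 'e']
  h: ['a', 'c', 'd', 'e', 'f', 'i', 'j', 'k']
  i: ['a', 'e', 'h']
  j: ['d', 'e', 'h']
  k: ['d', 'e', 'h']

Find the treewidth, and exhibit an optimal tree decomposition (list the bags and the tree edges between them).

Each bag holds 4 vertices, so the decomposition has width 3, which upper-bounds the treewidth. On the other hand G contains the 4-clique {a, d, e, g}. A clique must lie in a single bag of any decomposition, so no decomposition can have width below 3. Therefore the treewidth is 3.

Treewidth 3.
Bags: B1 = {a, c, e, h}  B2 = {a, d, e, h}  B3 = {d, e, h, j}  B4 = {d, e, f, h}  B5 = {a, d, e, g}  B6 = {a, e, h, i}  B7 = {b, d, e, g}  B8 = {d, e, h, k}
Tree: B1–B2, B2–B3, B3–B4, B2–B5, B2–B6, B5–B7, B2–B8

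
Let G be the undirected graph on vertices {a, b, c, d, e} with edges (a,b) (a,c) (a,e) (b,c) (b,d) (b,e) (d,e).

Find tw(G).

2

A width-2 tree decomposition is:
Bags: B1 = {b, d, e}  B2 = {a, b, e}  B3 = {a, b, c}
Tree: B1–B2, B2–B3
Each bag holds 3 vertices, so the decomposition has width 2, which upper-bounds the treewidth. Conversely, {b, d, e} is a clique of size 3, and the vertices of any clique must share a bag in every tree decomposition; so some bag has ≥ 3 vertices and tw(G) ≥ 2. The upper and lower bounds meet at 2, so that is the treewidth.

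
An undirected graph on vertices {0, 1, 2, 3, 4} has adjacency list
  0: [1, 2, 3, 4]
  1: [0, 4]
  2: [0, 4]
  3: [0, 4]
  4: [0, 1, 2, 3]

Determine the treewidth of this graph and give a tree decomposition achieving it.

The largest bag has 3 vertices, giving width 2; this decomposition certifies tw(G) ≤ 2. On the other hand G contains the 3-clique {0, 1, 4}. A clique must lie in a single bag of any decomposition, so no decomposition can have width below 2. Hence tw(G) = 2 exactly.

Treewidth 2.
One such decomposition:
Bags: B1 = {0, 2, 4}  B2 = {0, 1, 4}  B3 = {0, 3, 4}
Tree: B1–B2, B1–B3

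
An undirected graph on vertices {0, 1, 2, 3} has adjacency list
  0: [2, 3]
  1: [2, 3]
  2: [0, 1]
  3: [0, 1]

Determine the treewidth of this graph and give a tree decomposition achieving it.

The largest bag has 3 vertices, giving width 2; this decomposition certifies tw(G) ≤ 2. Since 1–3–0–2–1 is a cycle in G, G is not acyclic. Forests are exactly the graphs of treewidth ≤ 1, so tw(G) ≥ 2. Combining the bounds, tw(G) = 2.

Treewidth 2.
One optimal decomposition is:
Bags: B1 = {0, 1, 3}  B2 = {0, 1, 2}
Tree: B1–B2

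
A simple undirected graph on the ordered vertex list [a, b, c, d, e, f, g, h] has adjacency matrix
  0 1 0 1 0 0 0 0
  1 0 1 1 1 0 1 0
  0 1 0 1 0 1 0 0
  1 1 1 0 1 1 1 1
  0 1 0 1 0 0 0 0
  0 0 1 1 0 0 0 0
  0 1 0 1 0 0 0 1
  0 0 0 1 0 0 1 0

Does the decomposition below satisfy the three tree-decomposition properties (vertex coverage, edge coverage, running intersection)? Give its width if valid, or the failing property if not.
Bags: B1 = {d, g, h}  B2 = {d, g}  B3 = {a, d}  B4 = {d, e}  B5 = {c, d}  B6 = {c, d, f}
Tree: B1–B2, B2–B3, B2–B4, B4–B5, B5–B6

A tree decomposition must satisfy three properties: every vertex lies in some bag; for every edge, both endpoints lie together in some bag; and for every vertex, the bags containing it form a connected subtree. Here vertex b appears in no bag, so the decomposition is invalid.

No — vertex b appears in no bag.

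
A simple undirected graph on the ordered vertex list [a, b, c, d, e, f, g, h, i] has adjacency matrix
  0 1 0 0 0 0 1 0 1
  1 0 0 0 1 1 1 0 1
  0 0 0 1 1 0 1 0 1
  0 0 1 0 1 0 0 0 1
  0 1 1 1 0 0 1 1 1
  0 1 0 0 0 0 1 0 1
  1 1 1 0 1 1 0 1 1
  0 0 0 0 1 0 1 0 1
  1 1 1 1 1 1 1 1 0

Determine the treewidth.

3

A width-3 tree decomposition is:
Bags: B1 = {c, e, g, i}  B2 = {c, d, e, i}  B3 = {b, e, g, i}  B4 = {a, b, g, i}  B5 = {b, f, g, i}  B6 = {e, g, h, i}
Tree: B1–B2, B1–B3, B3–B4, B3–B5, B3–B6
Every bag has size at most 4, so the width is 4 − 1 = 3 and tw(G) ≤ 3. Conversely, {c, d, e, i} is a clique of size 4, and the vertices of any clique must share a bag in every tree decomposition; so some bag has ≥ 4 vertices and tw(G) ≥ 3. Therefore the treewidth is 3.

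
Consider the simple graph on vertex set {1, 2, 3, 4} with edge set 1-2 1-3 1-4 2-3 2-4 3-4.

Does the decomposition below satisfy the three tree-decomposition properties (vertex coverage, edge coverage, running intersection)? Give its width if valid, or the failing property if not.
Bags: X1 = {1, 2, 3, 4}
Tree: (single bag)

Yes; width 3.

Every vertex of G appears in some bag (union = {1, 2, 3, 4}); every edge is covered by a bag; and for each vertex v the set of bags containing v is connected in the bag tree. The decomposition is therefore valid. The largest bag has 4 vertices, so the width is 3.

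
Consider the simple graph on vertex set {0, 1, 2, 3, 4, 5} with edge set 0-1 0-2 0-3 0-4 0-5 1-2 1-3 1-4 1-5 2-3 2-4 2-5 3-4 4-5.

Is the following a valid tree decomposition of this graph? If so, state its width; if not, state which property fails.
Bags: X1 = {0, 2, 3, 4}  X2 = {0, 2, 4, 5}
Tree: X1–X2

No — vertex 1 appears in no bag.

A tree decomposition must satisfy three properties: every vertex lies in some bag; for every edge, both endpoints lie together in some bag; and for every vertex, the bags containing it form a connected subtree. Here vertex 1 appears in no bag, so the decomposition is invalid.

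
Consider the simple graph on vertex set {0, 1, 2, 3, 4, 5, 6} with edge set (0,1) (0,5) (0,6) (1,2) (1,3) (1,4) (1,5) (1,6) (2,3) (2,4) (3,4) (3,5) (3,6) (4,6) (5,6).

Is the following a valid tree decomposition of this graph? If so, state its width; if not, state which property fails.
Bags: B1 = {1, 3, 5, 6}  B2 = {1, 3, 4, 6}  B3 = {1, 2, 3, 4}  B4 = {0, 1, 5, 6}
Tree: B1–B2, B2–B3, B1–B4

Yes; width 3.

Every vertex of G appears in some bag (union = {0, 1, 2, 3, 4, 5, 6}); every edge is covered by a bag; and for each vertex v the set of bags containing v is connected in the bag tree. The decomposition is therefore valid. The largest bag has 4 vertices, so the width is 3.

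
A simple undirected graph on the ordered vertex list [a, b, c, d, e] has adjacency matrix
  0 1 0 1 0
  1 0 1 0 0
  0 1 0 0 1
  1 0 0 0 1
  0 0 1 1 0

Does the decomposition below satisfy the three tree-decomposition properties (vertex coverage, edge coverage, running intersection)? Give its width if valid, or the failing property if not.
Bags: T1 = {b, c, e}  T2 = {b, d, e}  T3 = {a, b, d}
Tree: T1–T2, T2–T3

Every vertex of G appears in some bag (union = {a, b, c, d, e}); every edge is covered by a bag; and for each vertex v the set of bags containing v is connected in the bag tree. The decomposition is therefore valid. The largest bag has 3 vertices, so the width is 2.

Yes; width 2.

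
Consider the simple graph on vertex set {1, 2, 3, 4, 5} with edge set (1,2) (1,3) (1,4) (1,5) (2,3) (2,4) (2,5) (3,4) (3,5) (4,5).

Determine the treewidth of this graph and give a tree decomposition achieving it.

Treewidth 4.
One optimal decomposition is:
Bags: B1 = {1, 2, 3, 4, 5}
Tree: (single bag)

With just one bag of size 5, the width is 5 − 1 = 4, so tw(G) ≤ 4. For the lower bound, the 5 vertices {1, 2, 3, 4, 5} are pairwise adjacent, and any tree decomposition puts a clique entirely inside one bag — forcing width ≥ 4. The upper and lower bounds meet at 4, so that is the treewidth.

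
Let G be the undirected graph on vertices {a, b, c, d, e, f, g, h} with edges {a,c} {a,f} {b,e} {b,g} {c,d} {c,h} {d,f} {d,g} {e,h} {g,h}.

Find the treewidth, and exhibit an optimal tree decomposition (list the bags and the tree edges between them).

Treewidth 2.
One optimal decomposition is:
Bags: B1 = {a, d, f}  B2 = {a, c, d}  B3 = {c, d, g}  B4 = {c, g, h}  B5 = {b, g, h}  B6 = {b, e, h}
Tree: B1–B2, B2–B3, B3–B4, B4–B5, B5–B6

Every bag has size at most 3, so the width is 3 − 1 = 2 and tw(G) ≤ 2. The edges f–a–c–d–f form a cycle, so G is not a tree and its treewidth is at least 2. Therefore the treewidth is 2.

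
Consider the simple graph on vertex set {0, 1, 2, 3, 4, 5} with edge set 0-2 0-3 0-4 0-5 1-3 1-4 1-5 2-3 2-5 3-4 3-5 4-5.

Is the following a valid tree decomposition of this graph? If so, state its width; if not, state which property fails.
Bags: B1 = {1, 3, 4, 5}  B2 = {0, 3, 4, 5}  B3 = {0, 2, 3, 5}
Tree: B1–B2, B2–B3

Yes; width 3.

Every vertex of G appears in some bag (union = {0, 1, 2, 3, 4, 5}); every edge is covered by a bag; and for each vertex v the set of bags containing v is connected in the bag tree. The decomposition is therefore valid. The largest bag has 4 vertices, so the width is 3.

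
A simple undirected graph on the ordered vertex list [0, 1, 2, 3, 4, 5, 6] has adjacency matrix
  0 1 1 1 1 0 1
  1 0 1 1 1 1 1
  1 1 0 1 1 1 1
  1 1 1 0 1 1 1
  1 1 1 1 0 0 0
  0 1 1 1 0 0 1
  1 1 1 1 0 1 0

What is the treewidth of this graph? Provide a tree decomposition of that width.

Each bag holds 5 vertices, so the decomposition has width 4, which upper-bounds the treewidth. On the other hand G contains the 5-clique {0, 1, 2, 3, 4}. A clique must lie in a single bag of any decomposition, so no decomposition can have width below 4. The upper and lower bounds meet at 4, so that is the treewidth.

Treewidth 4.
One optimal decomposition is:
Bags: B1 = {0, 1, 2, 3, 4}  B2 = {0, 1, 2, 3, 6}  B3 = {1, 2, 3, 5, 6}
Tree: B1–B2, B2–B3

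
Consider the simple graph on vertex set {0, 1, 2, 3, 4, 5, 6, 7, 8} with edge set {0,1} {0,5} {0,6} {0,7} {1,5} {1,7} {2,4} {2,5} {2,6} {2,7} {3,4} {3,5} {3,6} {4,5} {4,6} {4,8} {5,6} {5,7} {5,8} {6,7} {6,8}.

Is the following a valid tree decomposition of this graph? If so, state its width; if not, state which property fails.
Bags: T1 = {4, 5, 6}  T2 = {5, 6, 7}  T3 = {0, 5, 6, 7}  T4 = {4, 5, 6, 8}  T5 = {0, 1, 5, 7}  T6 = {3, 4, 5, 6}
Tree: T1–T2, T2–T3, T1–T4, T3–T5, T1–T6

No — vertex 2 appears in no bag.

A tree decomposition must satisfy three properties: every vertex lies in some bag; for every edge, both endpoints lie together in some bag; and for every vertex, the bags containing it form a connected subtree. Here vertex 2 appears in no bag, so the decomposition is invalid.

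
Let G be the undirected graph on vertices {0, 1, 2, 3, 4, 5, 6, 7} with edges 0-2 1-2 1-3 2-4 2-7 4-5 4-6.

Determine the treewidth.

A width-1 tree decomposition is:
Bags: B1 = {1, 2}  B2 = {2, 7}  B3 = {1, 3}  B4 = {0, 2}  B5 = {2, 4}  B6 = {4, 6}  B7 = {4, 5}
Tree: B1–B2, B1–B3, B1–B4, B2–B5, B5–B6, B5–B7
Each bag holds 2 vertices, so the decomposition has width 1, which upper-bounds the treewidth. G has an edge, so its treewidth is at least 1. Combining the bounds, tw(G) = 1.

1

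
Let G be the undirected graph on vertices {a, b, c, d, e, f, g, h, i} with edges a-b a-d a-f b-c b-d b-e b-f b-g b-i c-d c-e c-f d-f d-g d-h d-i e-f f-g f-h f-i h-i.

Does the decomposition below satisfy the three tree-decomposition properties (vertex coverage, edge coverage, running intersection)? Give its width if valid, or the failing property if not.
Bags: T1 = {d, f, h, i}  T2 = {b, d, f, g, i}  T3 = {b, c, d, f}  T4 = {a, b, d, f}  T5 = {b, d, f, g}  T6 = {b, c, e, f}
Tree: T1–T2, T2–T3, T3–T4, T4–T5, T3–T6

No — bags containing vertex g are not connected in the tree.

A tree decomposition must satisfy three properties: every vertex lies in some bag; for every edge, both endpoints lie together in some bag; and for every vertex, the bags containing it form a connected subtree. Here bags containing vertex g are not connected in the tree, so the decomposition is invalid.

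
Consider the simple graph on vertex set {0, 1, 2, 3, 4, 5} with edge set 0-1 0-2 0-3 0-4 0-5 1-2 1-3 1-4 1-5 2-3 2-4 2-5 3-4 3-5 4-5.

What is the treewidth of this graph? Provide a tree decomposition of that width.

Treewidth 5.
One optimal decomposition is:
Bags: B1 = {0, 1, 2, 3, 4, 5}
Tree: (single bag)

With just one bag of size 6, the width is 6 − 1 = 5, so tw(G) ≤ 5. Conversely, {0, 1, 2, 3, 4, 5} is a clique of size 6, and the vertices of any clique must share a bag in every tree decomposition; so some bag has ≥ 6 vertices and tw(G) ≥ 5. Hence tw(G) = 5 exactly.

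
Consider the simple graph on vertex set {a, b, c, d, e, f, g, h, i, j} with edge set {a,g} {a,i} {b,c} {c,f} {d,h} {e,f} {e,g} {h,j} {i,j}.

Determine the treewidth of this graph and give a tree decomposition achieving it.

Each bag holds 2 vertices, so the decomposition has width 1, which upper-bounds the treewidth. Since G has at least one edge (e.g. d–h), it is not an edgeless graph, so tw(G) ≥ 1. The upper and lower bounds meet at 1, so that is the treewidth.

Treewidth 1.
Bags: B1 = {d, h}  B2 = {h, j}  B3 = {i, j}  B4 = {a, i}  B5 = {a, g}  B6 = {e, g}  B7 = {e, f}  B8 = {c, f}  B9 = {b, c}
Tree: B1–B2, B2–B3, B3–B4, B4–B5, B5–B6, B6–B7, B7–B8, B8–B9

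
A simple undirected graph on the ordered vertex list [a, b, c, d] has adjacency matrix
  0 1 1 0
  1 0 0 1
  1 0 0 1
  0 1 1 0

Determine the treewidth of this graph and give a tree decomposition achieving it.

Every bag has size at most 3, so the width is 3 − 1 = 2 and tw(G) ≤ 2. The edges b–a–c–d–b form a cycle, so G is not a tree and its treewidth is at least 2. Combining the bounds, tw(G) = 2.

Treewidth 2.
Bags: B1 = {a, b, c}  B2 = {b, c, d}
Tree: B1–B2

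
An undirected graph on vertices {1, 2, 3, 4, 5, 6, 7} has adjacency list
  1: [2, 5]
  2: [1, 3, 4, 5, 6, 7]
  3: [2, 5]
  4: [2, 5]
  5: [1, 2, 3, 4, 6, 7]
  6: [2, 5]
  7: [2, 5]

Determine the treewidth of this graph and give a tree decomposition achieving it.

Treewidth 2.
One optimal decomposition is:
Bags: B1 = {2, 3, 5}  B2 = {1, 2, 5}  B3 = {2, 5, 7}  B4 = {2, 5, 6}  B5 = {2, 4, 5}
Tree: B1–B2, B1–B3, B3–B4, B2–B5

Each bag holds 3 vertices, so the decomposition has width 2, which upper-bounds the treewidth. On the other hand G contains the 3-clique {1, 2, 5}. A clique must lie in a single bag of any decomposition, so no decomposition can have width below 2. Combining the bounds, tw(G) = 2.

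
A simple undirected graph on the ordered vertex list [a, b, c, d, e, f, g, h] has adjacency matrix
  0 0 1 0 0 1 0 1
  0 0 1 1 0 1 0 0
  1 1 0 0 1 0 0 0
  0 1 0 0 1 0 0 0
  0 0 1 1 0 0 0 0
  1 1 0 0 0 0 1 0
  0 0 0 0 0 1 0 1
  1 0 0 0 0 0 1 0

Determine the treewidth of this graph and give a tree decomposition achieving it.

Treewidth 2.
Bags: B1 = {a, g, h}  B2 = {a, f, g}  B3 = {a, c, f}  B4 = {b, c, f}  B5 = {b, c, e}  B6 = {b, d, e}
Tree: B1–B2, B2–B3, B3–B4, B4–B5, B5–B6

The largest bag has 3 vertices, giving width 2; this decomposition certifies tw(G) ≤ 2. For the lower bound, G contains the cycle h–g–f–a–h, so G is not a forest; only forests have treewidth ≤ 1, hence tw(G) ≥ 2. Combining the bounds, tw(G) = 2.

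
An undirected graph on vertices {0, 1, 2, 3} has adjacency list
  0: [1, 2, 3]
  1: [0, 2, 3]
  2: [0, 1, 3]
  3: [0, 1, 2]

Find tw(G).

A width-3 tree decomposition is:
Bags: B1 = {0, 1, 2, 3}
Tree: (single bag)
A single bag containing all 4 vertices is trivially a valid decomposition of width 3. For the lower bound, the 4 vertices {0, 1, 2, 3} are pairwise adjacent, and any tree decomposition puts a clique entirely inside one bag — forcing width ≥ 3. The upper and lower bounds meet at 3, so that is the treewidth.

3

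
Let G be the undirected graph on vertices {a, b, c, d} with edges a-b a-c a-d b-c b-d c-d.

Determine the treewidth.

A width-3 tree decomposition is:
Bags: B1 = {a, b, c, d}
Tree: (single bag)
With just one bag of size 4, the width is 4 − 1 = 3, so tw(G) ≤ 3. On the other hand G contains the 4-clique {a, b, c, d}. A clique must lie in a single bag of any decomposition, so no decomposition can have width below 3. Combining the bounds, tw(G) = 3.

3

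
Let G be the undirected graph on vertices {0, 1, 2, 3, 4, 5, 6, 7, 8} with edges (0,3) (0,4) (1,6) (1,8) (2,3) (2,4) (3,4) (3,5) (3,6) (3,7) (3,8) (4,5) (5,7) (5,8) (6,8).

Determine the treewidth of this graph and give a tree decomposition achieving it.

Each bag holds 3 vertices, so the decomposition has width 2, which upper-bounds the treewidth. For the lower bound, the 3 vertices {1, 6, 8} are pairwise adjacent, and any tree decomposition puts a clique entirely inside one bag — forcing width ≥ 2. Combining the bounds, tw(G) = 2.

Treewidth 2.
One optimal decomposition is:
Bags: B1 = {3, 4, 5}  B2 = {3, 5, 8}  B3 = {3, 6, 8}  B4 = {1, 6, 8}  B5 = {3, 5, 7}  B6 = {0, 3, 4}  B7 = {2, 3, 4}
Tree: B1–B2, B2–B3, B3–B4, B1–B5, B1–B6, B6–B7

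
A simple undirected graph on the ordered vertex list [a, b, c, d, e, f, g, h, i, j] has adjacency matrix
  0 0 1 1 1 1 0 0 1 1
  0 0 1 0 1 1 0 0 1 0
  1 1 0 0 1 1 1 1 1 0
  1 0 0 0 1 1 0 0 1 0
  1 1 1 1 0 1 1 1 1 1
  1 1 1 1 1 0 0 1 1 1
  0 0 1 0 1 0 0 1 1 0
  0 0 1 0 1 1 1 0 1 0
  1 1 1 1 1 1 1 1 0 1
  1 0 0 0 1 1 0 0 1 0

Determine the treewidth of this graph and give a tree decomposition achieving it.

Every bag has size at most 5, so the width is 5 − 1 = 4 and tw(G) ≤ 4. Conversely, {c, e, g, h, i} is a clique of size 5, and the vertices of any clique must share a bag in every tree decomposition; so some bag has ≥ 5 vertices and tw(G) ≥ 4. The upper and lower bounds meet at 4, so that is the treewidth.

Treewidth 4.
One such decomposition:
Bags: B1 = {a, c, e, f, i}  B2 = {a, e, f, i, j}  B3 = {c, e, f, h, i}  B4 = {c, e, g, h, i}  B5 = {a, d, e, f, i}  B6 = {b, c, e, f, i}
Tree: B1–B2, B1–B3, B3–B4, B2–B5, B3–B6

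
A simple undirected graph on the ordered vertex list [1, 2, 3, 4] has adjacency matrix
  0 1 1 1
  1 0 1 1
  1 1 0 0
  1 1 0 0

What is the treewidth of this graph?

A width-2 tree decomposition is:
Bags: B1 = {1, 2, 3}  B2 = {1, 2, 4}
Tree: B1–B2
Each bag holds 3 vertices, so the decomposition has width 2, which upper-bounds the treewidth. For the lower bound, the 3 vertices {1, 2, 3} are pairwise adjacent, and any tree decomposition puts a clique entirely inside one bag — forcing width ≥ 2. The upper and lower bounds meet at 2, so that is the treewidth.

2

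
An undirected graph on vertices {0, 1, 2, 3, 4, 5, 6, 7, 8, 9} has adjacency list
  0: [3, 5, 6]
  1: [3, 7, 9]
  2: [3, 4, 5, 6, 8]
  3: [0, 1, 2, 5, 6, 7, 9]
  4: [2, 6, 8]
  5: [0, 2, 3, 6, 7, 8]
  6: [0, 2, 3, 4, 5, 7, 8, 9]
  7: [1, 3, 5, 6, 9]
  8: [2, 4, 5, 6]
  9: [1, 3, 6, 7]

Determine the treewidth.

3

A width-3 tree decomposition is:
Bags: B1 = {3, 5, 6, 7}  B2 = {3, 6, 7, 9}  B3 = {2, 3, 5, 6}  B4 = {1, 3, 7, 9}  B5 = {0, 3, 5, 6}  B6 = {2, 5, 6, 8}  B7 = {2, 4, 6, 8}
Tree: B1–B2, B1–B3, B2–B4, B3–B5, B3–B6, B6–B7
Each bag holds 4 vertices, so the decomposition has width 3, which upper-bounds the treewidth. For the lower bound, the 4 vertices {1, 3, 7, 9} are pairwise adjacent, and any tree decomposition puts a clique entirely inside one bag — forcing width ≥ 3. Therefore the treewidth is 3.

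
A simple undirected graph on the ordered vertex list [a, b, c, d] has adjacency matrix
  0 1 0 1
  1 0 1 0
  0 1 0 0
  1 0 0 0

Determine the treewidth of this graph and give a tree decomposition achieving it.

Every bag has size at most 2, so the width is 2 − 1 = 1 and tw(G) ≤ 1. G has an edge, so its treewidth is at least 1. Combining the bounds, tw(G) = 1.

Treewidth 1.
One optimal decomposition is:
Bags: B1 = {b, c}  B2 = {a, b}  B3 = {a, d}
Tree: B1–B2, B2–B3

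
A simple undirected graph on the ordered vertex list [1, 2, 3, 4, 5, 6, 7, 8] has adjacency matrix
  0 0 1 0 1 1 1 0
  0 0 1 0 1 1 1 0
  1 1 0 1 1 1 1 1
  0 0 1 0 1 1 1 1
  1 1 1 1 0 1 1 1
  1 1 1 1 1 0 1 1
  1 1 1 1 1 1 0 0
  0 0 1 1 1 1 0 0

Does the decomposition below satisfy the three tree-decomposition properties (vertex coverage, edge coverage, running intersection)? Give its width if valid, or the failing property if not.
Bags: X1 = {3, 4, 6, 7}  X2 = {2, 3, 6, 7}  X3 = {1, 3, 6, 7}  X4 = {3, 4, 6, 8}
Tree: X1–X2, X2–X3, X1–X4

No — vertex 5 appears in no bag.

A tree decomposition must satisfy three properties: every vertex lies in some bag; for every edge, both endpoints lie together in some bag; and for every vertex, the bags containing it form a connected subtree. Here vertex 5 appears in no bag, so the decomposition is invalid.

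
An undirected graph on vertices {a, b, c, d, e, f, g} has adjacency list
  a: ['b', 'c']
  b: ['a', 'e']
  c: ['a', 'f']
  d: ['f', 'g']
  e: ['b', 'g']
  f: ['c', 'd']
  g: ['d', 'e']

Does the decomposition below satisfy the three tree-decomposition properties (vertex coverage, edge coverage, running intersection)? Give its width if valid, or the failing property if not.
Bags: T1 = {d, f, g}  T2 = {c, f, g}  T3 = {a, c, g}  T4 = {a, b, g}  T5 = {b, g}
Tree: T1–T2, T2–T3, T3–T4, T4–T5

No — vertex e appears in no bag.

A tree decomposition must satisfy three properties: every vertex lies in some bag; for every edge, both endpoints lie together in some bag; and for every vertex, the bags containing it form a connected subtree. Here vertex e appears in no bag, so the decomposition is invalid.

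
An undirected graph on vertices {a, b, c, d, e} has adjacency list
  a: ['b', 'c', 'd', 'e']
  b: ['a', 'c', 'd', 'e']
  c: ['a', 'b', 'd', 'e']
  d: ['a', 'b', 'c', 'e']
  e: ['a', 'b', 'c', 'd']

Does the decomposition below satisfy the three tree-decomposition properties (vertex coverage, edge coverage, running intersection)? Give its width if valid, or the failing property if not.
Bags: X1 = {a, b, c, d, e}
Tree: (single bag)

Vertex coverage: the bags together contain {a, b, c, d, e}, the full vertex set. Edge coverage: each edge of G has both endpoints in at least one bag. Running intersection: for every vertex, the bags containing it form a connected subtree. All three properties hold, so this is a valid tree decomposition of width max|bag| − 1 = 4, and hence tw(G) ≤ 4.

Yes; width 4.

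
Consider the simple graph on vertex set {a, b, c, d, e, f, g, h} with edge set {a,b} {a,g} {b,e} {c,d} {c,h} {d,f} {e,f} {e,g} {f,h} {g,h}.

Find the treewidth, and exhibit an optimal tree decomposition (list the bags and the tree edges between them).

The largest bag has 3 vertices, giving width 2; this decomposition certifies tw(G) ≤ 2. Since a–b–e–g–a is a cycle in G, G is not acyclic. Forests are exactly the graphs of treewidth ≤ 1, so tw(G) ≥ 2. Therefore the treewidth is 2.

Treewidth 2.
One such decomposition:
Bags: B1 = {a, b, g}  B2 = {b, e, g}  B3 = {e, g, h}  B4 = {e, f, h}  B5 = {c, f, h}  B6 = {c, d, f}
Tree: B1–B2, B2–B3, B3–B4, B4–B5, B5–B6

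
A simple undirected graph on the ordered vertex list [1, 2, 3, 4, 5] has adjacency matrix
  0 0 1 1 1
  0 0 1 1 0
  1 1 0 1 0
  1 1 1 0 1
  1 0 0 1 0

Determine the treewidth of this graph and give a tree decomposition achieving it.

The largest bag has 3 vertices, giving width 2; this decomposition certifies tw(G) ≤ 2. On the other hand G contains the 3-clique {1, 3, 4}. A clique must lie in a single bag of any decomposition, so no decomposition can have width below 2. Therefore the treewidth is 2.

Treewidth 2.
Bags: B1 = {1, 3, 4}  B2 = {2, 3, 4}  B3 = {1, 4, 5}
Tree: B1–B2, B1–B3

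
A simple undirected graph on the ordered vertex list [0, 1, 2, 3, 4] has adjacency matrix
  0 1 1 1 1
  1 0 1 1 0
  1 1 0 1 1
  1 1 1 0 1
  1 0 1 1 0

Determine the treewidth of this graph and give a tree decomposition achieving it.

Treewidth 3.
One optimal decomposition is:
Bags: B1 = {0, 2, 3, 4}  B2 = {0, 1, 2, 3}
Tree: B1–B2

Each bag holds 4 vertices, so the decomposition has width 3, which upper-bounds the treewidth. On the other hand G contains the 4-clique {0, 1, 2, 3}. A clique must lie in a single bag of any decomposition, so no decomposition can have width below 3. Combining the bounds, tw(G) = 3.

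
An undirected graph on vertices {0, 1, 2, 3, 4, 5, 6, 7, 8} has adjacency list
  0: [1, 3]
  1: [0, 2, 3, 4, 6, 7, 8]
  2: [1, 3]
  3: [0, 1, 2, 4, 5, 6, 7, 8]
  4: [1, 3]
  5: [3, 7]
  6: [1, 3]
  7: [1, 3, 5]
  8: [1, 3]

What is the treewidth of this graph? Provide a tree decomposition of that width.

Each bag holds 3 vertices, so the decomposition has width 2, which upper-bounds the treewidth. For the lower bound, the 3 vertices {0, 1, 3} are pairwise adjacent, and any tree decomposition puts a clique entirely inside one bag — forcing width ≥ 2. Combining the bounds, tw(G) = 2.

Treewidth 2.
Bags: B1 = {1, 3, 4}  B2 = {1, 2, 3}  B3 = {1, 3, 7}  B4 = {1, 3, 6}  B5 = {1, 3, 8}  B6 = {3, 5, 7}  B7 = {0, 1, 3}
Tree: B1–B2, B1–B3, B2–B4, B1–B5, B3–B6, B2–B7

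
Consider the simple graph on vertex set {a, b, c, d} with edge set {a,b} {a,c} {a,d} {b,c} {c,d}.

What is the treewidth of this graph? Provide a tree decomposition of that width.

Treewidth 2.
Bags: B1 = {a, b, c}  B2 = {a, c, d}
Tree: B1–B2

The largest bag has 3 vertices, giving width 2; this decomposition certifies tw(G) ≤ 2. Conversely, {a, c, d} is a clique of size 3, and the vertices of any clique must share a bag in every tree decomposition; so some bag has ≥ 3 vertices and tw(G) ≥ 2. Hence tw(G) = 2 exactly.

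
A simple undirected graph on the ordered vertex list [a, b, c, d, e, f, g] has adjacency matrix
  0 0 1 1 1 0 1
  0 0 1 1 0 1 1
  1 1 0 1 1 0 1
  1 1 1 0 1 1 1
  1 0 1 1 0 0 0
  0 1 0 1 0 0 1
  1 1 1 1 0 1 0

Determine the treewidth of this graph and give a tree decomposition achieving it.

Each bag holds 4 vertices, so the decomposition has width 3, which upper-bounds the treewidth. On the other hand G contains the 4-clique {a, c, d, g}. A clique must lie in a single bag of any decomposition, so no decomposition can have width below 3. Hence tw(G) = 3 exactly.

Treewidth 3.
Bags: B1 = {b, d, f, g}  B2 = {b, c, d, g}  B3 = {a, c, d, g}  B4 = {a, c, d, e}
Tree: B1–B2, B2–B3, B3–B4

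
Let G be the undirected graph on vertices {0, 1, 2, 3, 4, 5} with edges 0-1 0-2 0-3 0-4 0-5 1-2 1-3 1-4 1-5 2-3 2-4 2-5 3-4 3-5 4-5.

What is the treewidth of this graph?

A width-5 tree decomposition is:
Bags: B1 = {0, 1, 2, 3, 4, 5}
Tree: (single bag)
With just one bag of size 6, the width is 6 − 1 = 5, so tw(G) ≤ 5. On the other hand G contains the 6-clique {0, 1, 2, 3, 4, 5}. A clique must lie in a single bag of any decomposition, so no decomposition can have width below 5. Combining the bounds, tw(G) = 5.

5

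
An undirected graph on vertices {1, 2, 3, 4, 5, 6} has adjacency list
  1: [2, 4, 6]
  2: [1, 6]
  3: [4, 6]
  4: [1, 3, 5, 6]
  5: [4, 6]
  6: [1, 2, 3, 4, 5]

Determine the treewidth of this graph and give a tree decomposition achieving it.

Every bag has size at most 3, so the width is 3 − 1 = 2 and tw(G) ≤ 2. Conversely, {1, 2, 6} is a clique of size 3, and the vertices of any clique must share a bag in every tree decomposition; so some bag has ≥ 3 vertices and tw(G) ≥ 2. Therefore the treewidth is 2.

Treewidth 2.
One optimal decomposition is:
Bags: B1 = {4, 5, 6}  B2 = {1, 4, 6}  B3 = {3, 4, 6}  B4 = {1, 2, 6}
Tree: B1–B2, B1–B3, B2–B4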